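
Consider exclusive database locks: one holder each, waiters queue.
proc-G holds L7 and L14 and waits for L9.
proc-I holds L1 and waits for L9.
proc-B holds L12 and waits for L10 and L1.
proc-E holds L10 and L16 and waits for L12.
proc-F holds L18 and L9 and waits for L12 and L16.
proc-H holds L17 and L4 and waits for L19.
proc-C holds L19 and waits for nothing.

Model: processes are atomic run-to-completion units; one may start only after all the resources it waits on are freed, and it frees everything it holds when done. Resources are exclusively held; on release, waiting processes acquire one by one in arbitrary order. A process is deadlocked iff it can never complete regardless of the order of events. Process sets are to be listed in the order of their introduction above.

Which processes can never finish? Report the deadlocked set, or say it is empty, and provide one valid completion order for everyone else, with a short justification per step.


Deadlocked: proc-G, proc-I, proc-B, proc-E and proc-F.
Key observation: the cycle proc-F -> proc-B -> proc-I -> proc-F can never break — each member waits on the next; proc-E is caught in further circular waits and proc-G waits into the deadlock from upstream.
A valid finishing order for the others: proc-C, proc-H.
Verifying each step:
  proc-C: no waits; runs immediately, freeing L19
  proc-H: everything it awaited (L19) is free; runs, freeing L17 and L4


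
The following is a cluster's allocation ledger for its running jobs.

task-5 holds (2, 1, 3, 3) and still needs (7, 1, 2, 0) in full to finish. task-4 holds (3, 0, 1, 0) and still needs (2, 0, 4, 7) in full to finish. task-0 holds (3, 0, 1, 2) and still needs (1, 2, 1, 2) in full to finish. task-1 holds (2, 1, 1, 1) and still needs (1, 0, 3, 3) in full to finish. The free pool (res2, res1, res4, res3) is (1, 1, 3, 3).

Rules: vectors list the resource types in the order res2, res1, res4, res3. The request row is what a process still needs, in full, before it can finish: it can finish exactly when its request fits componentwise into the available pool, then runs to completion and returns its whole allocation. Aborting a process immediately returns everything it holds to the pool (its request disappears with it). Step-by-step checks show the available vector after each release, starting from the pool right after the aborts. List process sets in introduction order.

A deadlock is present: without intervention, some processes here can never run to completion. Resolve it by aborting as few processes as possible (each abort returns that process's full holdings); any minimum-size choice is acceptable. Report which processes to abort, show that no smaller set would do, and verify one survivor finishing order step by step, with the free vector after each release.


The answer: abort task-5.
Key observation: task-4 was stuck for good until task-5 gave back (2, 1, 3, 3); in the order shown it finishes at step 3.
Minimality: the empty abort set fails — the state is deadlocked as it stands.
Survivors finish in the order: task-0, task-1, task-4. Walking it through (pool after the aborts first):
  pool = (3, 2, 6, 6)
  run task-0 (needs (1, 2, 1, 2), free (3, 2, 6, 6)); after release of (3, 0, 1, 2) the pool is (6, 2, 7, 8)
  run task-1 (needs (1, 0, 3, 3), free (6, 2, 7, 8)); after release of (2, 1, 1, 1) the pool is (8, 3, 8, 9)
  run task-4 (needs (2, 0, 4, 7), free (8, 3, 8, 9)); after release of (3, 0, 1, 0) the pool is (11, 3, 9, 9)


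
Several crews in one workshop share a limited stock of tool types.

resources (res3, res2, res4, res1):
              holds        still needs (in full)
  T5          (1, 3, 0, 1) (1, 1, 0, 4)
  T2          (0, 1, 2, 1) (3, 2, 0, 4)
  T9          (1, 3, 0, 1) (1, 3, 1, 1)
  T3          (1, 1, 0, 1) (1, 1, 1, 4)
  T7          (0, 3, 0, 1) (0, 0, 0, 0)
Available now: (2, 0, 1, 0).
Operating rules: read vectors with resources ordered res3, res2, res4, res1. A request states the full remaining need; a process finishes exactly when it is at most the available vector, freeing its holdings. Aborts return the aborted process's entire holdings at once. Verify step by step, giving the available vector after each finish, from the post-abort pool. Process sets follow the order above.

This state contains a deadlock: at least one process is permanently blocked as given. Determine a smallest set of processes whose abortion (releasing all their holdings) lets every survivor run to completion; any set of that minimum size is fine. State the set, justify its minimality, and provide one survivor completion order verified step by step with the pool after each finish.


Abort T2 and T3.
Key observation: aborting T2 and T3 returns (1, 2, 2, 2), and T5 — hopeless before — runs at step 3 with the returned capacity in the pool.
Why nothing smaller works — every single abort fails: T5 alone leaves T2 blocked (short on res1); T2 alone leaves T5 blocked (short on res1); T9 alone leaves T5 blocked (short on res1); T3 alone leaves T5 blocked (short on res1); T7 alone leaves T5 blocked (short on res1).
The survivors complete as T7, T9, T5. Check, step by step (starting from the post-abort pool):
  pool = (3, 2, 3, 2)
  run T7 (needs (0, 0, 0, 0), free (3, 2, 3, 2)); after release of (0, 3, 0, 1) the pool is (3, 5, 3, 3)
  run T9 (needs (1, 3, 1, 1), free (3, 5, 3, 3)); after release of (1, 3, 0, 1) the pool is (4, 8, 3, 4)
  run T5 (needs (1, 1, 0, 4), free (4, 8, 3, 4)); after release of (1, 3, 0, 1) the pool is (5, 11, 3, 5)


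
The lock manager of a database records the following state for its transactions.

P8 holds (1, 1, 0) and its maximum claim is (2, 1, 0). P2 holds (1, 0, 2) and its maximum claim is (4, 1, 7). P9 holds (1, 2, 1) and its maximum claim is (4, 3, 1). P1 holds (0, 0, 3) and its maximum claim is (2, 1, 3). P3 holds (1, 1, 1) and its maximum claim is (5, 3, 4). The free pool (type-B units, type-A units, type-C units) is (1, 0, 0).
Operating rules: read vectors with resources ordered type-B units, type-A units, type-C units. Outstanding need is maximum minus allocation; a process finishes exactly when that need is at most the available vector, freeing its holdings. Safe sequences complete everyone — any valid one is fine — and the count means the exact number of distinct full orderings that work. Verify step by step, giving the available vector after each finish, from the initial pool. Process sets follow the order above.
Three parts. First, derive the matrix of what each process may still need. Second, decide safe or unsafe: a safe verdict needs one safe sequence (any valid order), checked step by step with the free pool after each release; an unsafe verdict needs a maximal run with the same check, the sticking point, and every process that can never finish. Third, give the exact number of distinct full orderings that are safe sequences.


(1) Need matrix, components ordered type-B units, type-A units, type-C units:
  P8: (1, 0, 0)
  P2: (3, 1, 5)
  P9: (3, 1, 0)
  P1: (2, 1, 0)
  P3: (4, 2, 3)
(2) UNSAFE.
Key observation: even finishing P8, P1 leaves just (2, 1, 3) free — too little type-B units for any of the remaining processes.
A maximal execution: P8, P1 — then nothing else fits. Check, step by step:
  pool = (1, 0, 0)
  P8: need (1, 0, 0) fits (1, 0, 0); releases (1, 1, 0), pool now (2, 1, 0)
  P1: need (2, 1, 0) fits (2, 1, 0); releases (0, 0, 3), pool now (2, 1, 3)
  P2 still needs (3, 1, 5) but only (2, 1, 3) is free — short on type-B units and type-C units
  P9 still needs (3, 1, 0) but only (2, 1, 3) is free — short on type-B units
  P3 still needs (4, 2, 3) but only (2, 1, 3) is free — short on type-B units and type-A units
Never able to finish: P2, P9 and P3.
(3) Exactly 0 of the possible complete orderings are safe sequences.


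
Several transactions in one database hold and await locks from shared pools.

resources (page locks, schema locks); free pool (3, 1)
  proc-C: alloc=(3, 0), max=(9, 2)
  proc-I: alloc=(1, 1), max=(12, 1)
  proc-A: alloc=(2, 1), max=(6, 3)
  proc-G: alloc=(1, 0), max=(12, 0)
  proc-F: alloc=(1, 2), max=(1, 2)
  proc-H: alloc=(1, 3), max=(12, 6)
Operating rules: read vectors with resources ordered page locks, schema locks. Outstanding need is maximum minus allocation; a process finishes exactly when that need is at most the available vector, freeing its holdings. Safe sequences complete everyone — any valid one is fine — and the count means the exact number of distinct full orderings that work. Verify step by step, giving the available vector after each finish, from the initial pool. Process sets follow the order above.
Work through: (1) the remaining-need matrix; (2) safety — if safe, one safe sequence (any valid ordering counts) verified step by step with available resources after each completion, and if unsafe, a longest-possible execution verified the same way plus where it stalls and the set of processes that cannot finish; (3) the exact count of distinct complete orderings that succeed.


(1) Need matrix, components ordered page locks, schema locks:
  proc-C: (6, 2)
  proc-I: (11, 0)
  proc-A: (4, 2)
  proc-G: (11, 0)
  proc-F: (0, 0)
  proc-H: (11, 3)
(2) UNSAFE.
Key observation: the wall is page locks: completing proc-F, proc-A, proc-C brings the pool only to (9, 4), and all the rest need more.
A maximal execution: proc-F, proc-A, proc-C — then nothing else fits. Step-by-step check:
  pool = (3, 1)
  proc-F needs (0, 0) <= (3, 1) -> finishes; pool += (1, 2) = (4, 3)
  proc-A needs (4, 2) <= (4, 3) -> finishes; pool += (2, 1) = (6, 4)
  proc-C needs (6, 2) <= (6, 4) -> finishes; pool += (3, 0) = (9, 4)
  proc-I cannot run: need (11, 0) vs free (9, 4) (insufficient page locks)
  proc-G cannot run: need (11, 0) vs free (9, 4) (insufficient page locks)
  proc-H cannot run: need (11, 3) vs free (9, 4) (insufficient page locks)
Permanently blocked: proc-I, proc-G and proc-H.
(3) The exact count: 0 of the possible complete orderings are safe sequences.


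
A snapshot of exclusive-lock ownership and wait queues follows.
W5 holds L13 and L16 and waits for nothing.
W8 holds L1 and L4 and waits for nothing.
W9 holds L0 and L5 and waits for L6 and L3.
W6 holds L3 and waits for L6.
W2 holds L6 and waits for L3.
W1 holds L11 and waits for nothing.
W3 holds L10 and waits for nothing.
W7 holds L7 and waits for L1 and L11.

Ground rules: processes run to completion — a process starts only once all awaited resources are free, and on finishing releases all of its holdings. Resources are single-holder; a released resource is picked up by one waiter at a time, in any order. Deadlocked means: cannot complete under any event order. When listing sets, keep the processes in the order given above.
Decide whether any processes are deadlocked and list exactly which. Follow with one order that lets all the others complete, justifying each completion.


Deadlocked set: W9, W6 and W2.
Key observation: nobody on the ring W6 -> W2 -> W6 can start until another member finishes, which never happens; W9 waits into the deadlock from upstream.
A valid finishing order for the others: W3, W1, W8, W7, W5.
Step-by-step check:
  run W3 (it waits on nothing); releases L10
  run W1 (it waits on nothing); releases L11
  run W8 (it waits on nothing); releases L1 and L4
  run W7 (all its waits — L1 and L11 — are resolved); releases L7
  run W5 (it waits on nothing); releases L13 and L16


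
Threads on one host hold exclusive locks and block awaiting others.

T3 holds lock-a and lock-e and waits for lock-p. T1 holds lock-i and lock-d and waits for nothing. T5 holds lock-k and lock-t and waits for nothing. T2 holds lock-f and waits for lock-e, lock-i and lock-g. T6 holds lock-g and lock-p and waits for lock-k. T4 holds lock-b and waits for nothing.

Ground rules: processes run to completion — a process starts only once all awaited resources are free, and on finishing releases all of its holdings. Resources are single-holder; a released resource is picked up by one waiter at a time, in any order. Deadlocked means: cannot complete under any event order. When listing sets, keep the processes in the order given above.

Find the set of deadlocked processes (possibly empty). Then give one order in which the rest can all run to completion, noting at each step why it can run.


The deadlocked set is empty.
Key observation: all waits point, directly or indirectly, at processes that can finish, so nothing is permanently blocked.
One completion order for the rest: T5, T6, T3, T1, T2, T4.
Walking it through:
  T5 waits on nothing -> runs at once and releases lock-k and lock-t
  T6: everything it awaited (lock-k) is free; runs, freeing lock-g and lock-p
  T3: everything it awaited (lock-p) is free; runs, freeing lock-a and lock-e
  T1 waits on nothing -> runs at once and releases lock-i and lock-d
  T2: everything it awaited (lock-e, lock-i and lock-g) is free; runs, freeing lock-f
  T4 waits on nothing -> runs at once and releases lock-b


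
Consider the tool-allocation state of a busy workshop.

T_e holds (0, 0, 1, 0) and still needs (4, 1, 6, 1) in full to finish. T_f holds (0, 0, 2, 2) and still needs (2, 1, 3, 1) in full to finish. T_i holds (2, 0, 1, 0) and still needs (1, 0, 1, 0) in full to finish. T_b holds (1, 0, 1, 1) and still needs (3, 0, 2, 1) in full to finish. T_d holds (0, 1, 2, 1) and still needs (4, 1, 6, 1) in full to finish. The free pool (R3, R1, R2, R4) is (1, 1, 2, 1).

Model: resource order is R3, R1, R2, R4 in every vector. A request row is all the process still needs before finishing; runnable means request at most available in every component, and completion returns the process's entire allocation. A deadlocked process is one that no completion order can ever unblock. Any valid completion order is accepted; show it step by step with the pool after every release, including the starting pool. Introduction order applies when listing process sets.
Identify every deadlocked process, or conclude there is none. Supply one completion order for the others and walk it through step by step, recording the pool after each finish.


Nothing here is deadlocked.
Key observation: no deadlock: T_i fits now, and the freed resources carry the rest through.
One completion order for the rest: T_i, T_f, T_b, T_d, T_e. Check, step by step:
  pool = (1, 1, 2, 1)
  T_i: need (1, 0, 1, 0) fits (1, 1, 2, 1); releases (2, 0, 1, 0), pool now (3, 1, 3, 1)
  T_f: need (2, 1, 3, 1) fits (3, 1, 3, 1); releases (0, 0, 2, 2), pool now (3, 1, 5, 3)
  T_b: need (3, 0, 2, 1) fits (3, 1, 5, 3); releases (1, 0, 1, 1), pool now (4, 1, 6, 4)
  T_d: need (4, 1, 6, 1) fits (4, 1, 6, 4); releases (0, 1, 2, 1), pool now (4, 2, 8, 5)
  T_e: need (4, 1, 6, 1) fits (4, 2, 8, 5); releases (0, 0, 1, 0), pool now (4, 2, 9, 5)


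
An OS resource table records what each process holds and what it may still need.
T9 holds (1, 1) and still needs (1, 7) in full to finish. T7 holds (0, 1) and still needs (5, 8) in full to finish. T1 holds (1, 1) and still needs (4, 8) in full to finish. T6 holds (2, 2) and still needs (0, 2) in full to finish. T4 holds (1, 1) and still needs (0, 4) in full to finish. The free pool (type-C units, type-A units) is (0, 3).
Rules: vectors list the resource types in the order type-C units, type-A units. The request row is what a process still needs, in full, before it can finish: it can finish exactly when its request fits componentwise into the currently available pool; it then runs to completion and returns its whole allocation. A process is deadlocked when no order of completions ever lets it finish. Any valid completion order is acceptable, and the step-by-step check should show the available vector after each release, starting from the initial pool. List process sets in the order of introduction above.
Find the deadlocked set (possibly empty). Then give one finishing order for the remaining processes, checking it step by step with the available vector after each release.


Deadlocked set: T9, T7 and T1.
Key observation: type-A units is the bottleneck — with T6, T4 done the pool holds (3, 6), short of every remaining need.
One completion order for the rest: T6, T4. Check, step by step:
  pool = (0, 3)
  run T6 (needs (0, 2), free (0, 3)); after release of (2, 2) the pool is (2, 5)
  run T4 (needs (0, 4), free (2, 5)); after release of (1, 1) the pool is (3, 6)
The stuck group stays short no matter what:
  blocked: T9 wants (1, 7), pool (3, 6) — not enough type-A units
  blocked: T7 wants (5, 8), pool (3, 6) — not enough type-C units and type-A units
  blocked: T1 wants (4, 8), pool (3, 6) — not enough type-C units and type-A units


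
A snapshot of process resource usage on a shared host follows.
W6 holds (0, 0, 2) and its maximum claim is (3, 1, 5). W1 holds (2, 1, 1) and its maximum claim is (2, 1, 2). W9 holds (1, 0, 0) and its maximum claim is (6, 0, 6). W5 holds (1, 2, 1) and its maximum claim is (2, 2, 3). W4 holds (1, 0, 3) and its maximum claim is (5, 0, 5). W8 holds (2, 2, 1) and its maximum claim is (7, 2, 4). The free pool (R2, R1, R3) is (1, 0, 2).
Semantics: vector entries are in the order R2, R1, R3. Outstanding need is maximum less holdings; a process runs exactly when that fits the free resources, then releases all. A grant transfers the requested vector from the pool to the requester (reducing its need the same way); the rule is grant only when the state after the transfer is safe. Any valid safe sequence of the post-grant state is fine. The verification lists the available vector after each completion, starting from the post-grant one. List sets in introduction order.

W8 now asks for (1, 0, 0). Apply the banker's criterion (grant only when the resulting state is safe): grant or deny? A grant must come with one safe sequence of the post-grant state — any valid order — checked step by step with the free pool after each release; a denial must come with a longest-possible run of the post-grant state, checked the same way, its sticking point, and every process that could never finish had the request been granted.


DENY: after the grant no complete ordering would exist.
Key observation: after W1, W5, W6 complete, (3, 3, 6) is the best the pool ever gets, yet each leftover process wants more R2.
After a pretend grant, a maximal execution: W1, W5, W6 — then nothing else fits. Walking it through:
  pool = (0, 0, 2)
  W1: need (0, 0, 1) fits (0, 0, 2); releases (2, 1, 1), pool now (2, 1, 3)
  W5: need (1, 0, 2) fits (2, 1, 3); releases (1, 2, 1), pool now (3, 3, 4)
  W6: need (3, 1, 3) fits (3, 3, 4); releases (0, 0, 2), pool now (3, 3, 6)
  blocked: W9 wants (5, 0, 6), pool (3, 3, 6) — not enough R2
  blocked: W4 wants (4, 0, 2), pool (3, 3, 6) — not enough R2
  blocked: W8 wants (4, 0, 3), pool (3, 3, 6) — not enough R2
Processes that could never finish after the grant: W9, W4 and W8.


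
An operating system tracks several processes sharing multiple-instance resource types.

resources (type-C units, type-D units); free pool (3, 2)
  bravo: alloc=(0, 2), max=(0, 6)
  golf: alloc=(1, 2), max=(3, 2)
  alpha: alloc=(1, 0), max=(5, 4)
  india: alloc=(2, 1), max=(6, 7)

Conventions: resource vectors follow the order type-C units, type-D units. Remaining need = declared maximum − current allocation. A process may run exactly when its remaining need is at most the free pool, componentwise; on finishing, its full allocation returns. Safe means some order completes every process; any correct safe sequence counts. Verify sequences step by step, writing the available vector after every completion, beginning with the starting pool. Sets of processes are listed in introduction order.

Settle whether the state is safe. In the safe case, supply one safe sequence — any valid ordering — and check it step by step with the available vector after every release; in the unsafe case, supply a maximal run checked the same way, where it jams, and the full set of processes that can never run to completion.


SAFE. One safe sequence: golf, bravo, india, alpha.
Key observation: bravo marks the first exact bind of the order: its need (0, 4) fits the free (4, 4) with zero slack on a requested resource.
Walking it through:
  pool = (3, 2)
  run golf (needs (2, 0), free (3, 2)); after release of (1, 2) the pool is (4, 4)
  run bravo (needs (0, 4), free (4, 4)); after release of (0, 2) the pool is (4, 6)
  run india (needs (4, 6), free (4, 6)); after release of (2, 1) the pool is (6, 7)
  run alpha (needs (4, 4), free (6, 7)); after release of (1, 0) the pool is (7, 7)


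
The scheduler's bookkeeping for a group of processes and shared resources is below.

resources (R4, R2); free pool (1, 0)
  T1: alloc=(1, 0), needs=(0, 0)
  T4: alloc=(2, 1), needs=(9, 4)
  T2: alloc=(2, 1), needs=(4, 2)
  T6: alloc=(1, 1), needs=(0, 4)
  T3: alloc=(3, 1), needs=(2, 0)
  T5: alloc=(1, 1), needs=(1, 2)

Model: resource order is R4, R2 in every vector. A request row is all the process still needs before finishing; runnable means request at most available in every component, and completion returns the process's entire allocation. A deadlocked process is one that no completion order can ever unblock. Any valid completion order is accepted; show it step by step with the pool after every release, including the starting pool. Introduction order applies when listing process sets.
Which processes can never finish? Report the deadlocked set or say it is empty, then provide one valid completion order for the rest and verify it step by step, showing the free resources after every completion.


Deadlocked set: T4, T2, T6 and T5.
Key observation: R2 is the bottleneck — with T1, T3 done the pool holds (5, 1), short of every remaining need.
The rest can finish in the order T1, T3. Verifying each step:
  pool = (1, 0)
  T1 needs (0, 0) <= (1, 0) -> finishes; pool += (1, 0) = (2, 0)
  T3 needs (2, 0) <= (2, 0) -> finishes; pool += (3, 1) = (5, 1)
The stuck group stays short no matter what:
  T4 still needs (9, 4) but only (5, 1) is free — short on R4 and R2
  T2 still needs (4, 2) but only (5, 1) is free — short on R2
  T6 still needs (0, 4) but only (5, 1) is free — short on R2
  T5 still needs (1, 2) but only (5, 1) is free — short on R2


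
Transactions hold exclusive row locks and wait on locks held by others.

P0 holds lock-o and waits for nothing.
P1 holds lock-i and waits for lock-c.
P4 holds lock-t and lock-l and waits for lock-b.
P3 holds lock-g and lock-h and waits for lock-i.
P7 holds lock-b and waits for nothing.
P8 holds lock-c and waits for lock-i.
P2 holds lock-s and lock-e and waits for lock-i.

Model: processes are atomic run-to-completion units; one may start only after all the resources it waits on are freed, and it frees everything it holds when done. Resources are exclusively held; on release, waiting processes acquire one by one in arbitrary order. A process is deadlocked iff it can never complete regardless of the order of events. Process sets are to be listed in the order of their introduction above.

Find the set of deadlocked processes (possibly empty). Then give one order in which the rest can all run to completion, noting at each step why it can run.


The deadlocked set is P1, P3, P8 and P2.
Key observation: the wait chain closes on itself along P1 -> P8 -> P1; P3 and P2 wait into the deadlock from upstream.
One completion order for the rest: P7, P4, P0.
Verifying each step:
  P7: no waits; runs immediately, freeing lock-b
  run P4 (all its waits — lock-b — are resolved); releases lock-t and lock-l
  P0: no waits; runs immediately, freeing lock-o


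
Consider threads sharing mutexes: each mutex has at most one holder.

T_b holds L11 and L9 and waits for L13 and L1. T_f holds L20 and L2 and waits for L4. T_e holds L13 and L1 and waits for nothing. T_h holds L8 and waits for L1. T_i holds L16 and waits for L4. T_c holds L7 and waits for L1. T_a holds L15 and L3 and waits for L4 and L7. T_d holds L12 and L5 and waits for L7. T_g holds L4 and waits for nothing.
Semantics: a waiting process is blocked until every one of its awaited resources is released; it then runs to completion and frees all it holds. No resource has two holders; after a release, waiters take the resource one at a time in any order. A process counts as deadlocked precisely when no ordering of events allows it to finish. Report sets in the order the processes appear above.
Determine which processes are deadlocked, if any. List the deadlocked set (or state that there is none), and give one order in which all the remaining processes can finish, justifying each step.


The deadlocked set is empty.
Key observation: although several processes wait, no cycle exists — each chain bottoms out at a free runner.
A valid finishing order for the others: T_e, T_g, T_b, T_c, T_i, T_d, T_a, T_h, T_f.
Check, step by step:
  T_e: no waits; runs immediately, freeing L13 and L1
  T_g: no waits; runs immediately, freeing L4
  run T_b (all its waits — L13 and L1 — are resolved); releases L11 and L9
  run T_c (all its waits — L1 — are resolved); releases L7
  run T_i (all its waits — L4 — are resolved); releases L16
  run T_d (all its waits — L7 — are resolved); releases L12 and L5
  run T_a (all its waits — L4 and L7 — are resolved); releases L15 and L3
  run T_h (all its waits — L1 — are resolved); releases L8
  run T_f (all its waits — L4 — are resolved); releases L20 and L2


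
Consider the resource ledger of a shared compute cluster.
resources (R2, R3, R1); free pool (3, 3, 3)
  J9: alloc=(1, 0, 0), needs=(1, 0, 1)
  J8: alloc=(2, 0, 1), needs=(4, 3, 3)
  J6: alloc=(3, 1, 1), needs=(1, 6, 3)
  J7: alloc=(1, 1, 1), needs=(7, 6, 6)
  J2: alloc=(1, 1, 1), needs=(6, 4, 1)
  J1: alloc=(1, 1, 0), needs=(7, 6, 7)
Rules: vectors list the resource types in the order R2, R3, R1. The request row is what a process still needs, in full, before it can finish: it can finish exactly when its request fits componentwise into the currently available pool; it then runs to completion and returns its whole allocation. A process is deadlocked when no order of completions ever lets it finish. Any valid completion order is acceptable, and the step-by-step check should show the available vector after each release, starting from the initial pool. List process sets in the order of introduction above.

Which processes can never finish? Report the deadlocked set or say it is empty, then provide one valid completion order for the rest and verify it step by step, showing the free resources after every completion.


Deadlocked set: J6, J7, J2 and J1.
Key observation: the wall is R3: completing J9, J8 brings the pool only to (6, 3, 4), and all the rest need more.
One completion order for the rest: J9, J8. Check, step by step:
  pool = (3, 3, 3)
  run J9 (needs (1, 0, 1), free (3, 3, 3)); after release of (1, 0, 0) the pool is (4, 3, 3)
  run J8 (needs (4, 3, 3), free (4, 3, 3)); after release of (2, 0, 1) the pool is (6, 3, 4)
The stuck group stays short no matter what:
  J6 cannot run: need (1, 6, 3) vs free (6, 3, 4) (insufficient R3)
  J7 cannot run: need (7, 6, 6) vs free (6, 3, 4) (insufficient R2, R3 and R1)
  J2 cannot run: need (6, 4, 1) vs free (6, 3, 4) (insufficient R3)
  J1 cannot run: need (7, 6, 7) vs free (6, 3, 4) (insufficient R2, R3 and R1)


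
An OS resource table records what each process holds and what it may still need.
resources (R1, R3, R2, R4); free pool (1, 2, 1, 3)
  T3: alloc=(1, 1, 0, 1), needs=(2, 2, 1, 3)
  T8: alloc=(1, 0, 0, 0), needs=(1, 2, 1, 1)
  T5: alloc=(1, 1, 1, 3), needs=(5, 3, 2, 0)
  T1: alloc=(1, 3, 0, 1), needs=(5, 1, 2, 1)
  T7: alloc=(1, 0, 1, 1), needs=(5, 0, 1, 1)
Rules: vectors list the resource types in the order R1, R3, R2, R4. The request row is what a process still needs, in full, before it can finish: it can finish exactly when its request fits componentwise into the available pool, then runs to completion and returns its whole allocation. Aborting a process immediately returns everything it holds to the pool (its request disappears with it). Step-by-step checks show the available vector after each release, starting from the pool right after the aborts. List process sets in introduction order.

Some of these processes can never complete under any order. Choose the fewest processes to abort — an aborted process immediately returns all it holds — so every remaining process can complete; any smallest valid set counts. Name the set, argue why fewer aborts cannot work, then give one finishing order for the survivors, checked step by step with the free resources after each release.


Abort T5 and T1.
Key observation: T7 could never have finished before the abort; with (2, 4, 1, 4) returned by T5 and T1, it fits at step 3.
Minimality, checking each single-abort alternative: T3 alone leaves T5 blocked (short on R1 and R2); T8 alone leaves T5 blocked (short on R1 and R2); T5 alone leaves T1 blocked (short on R1); T1 alone leaves T5 blocked (short on R1 and R2); T7 alone leaves T5 blocked (short on R1).
The survivors complete as T3, T8, T7. Walking it through (starting from the post-abort pool):
  pool = (3, 6, 2, 7)
  run T3 (needs (2, 2, 1, 3), free (3, 6, 2, 7)); after release of (1, 1, 0, 1) the pool is (4, 7, 2, 8)
  run T8 (needs (1, 2, 1, 1), free (4, 7, 2, 8)); after release of (1, 0, 0, 0) the pool is (5, 7, 2, 8)
  run T7 (needs (5, 0, 1, 1), free (5, 7, 2, 8)); after release of (1, 0, 1, 1) the pool is (6, 7, 3, 9)


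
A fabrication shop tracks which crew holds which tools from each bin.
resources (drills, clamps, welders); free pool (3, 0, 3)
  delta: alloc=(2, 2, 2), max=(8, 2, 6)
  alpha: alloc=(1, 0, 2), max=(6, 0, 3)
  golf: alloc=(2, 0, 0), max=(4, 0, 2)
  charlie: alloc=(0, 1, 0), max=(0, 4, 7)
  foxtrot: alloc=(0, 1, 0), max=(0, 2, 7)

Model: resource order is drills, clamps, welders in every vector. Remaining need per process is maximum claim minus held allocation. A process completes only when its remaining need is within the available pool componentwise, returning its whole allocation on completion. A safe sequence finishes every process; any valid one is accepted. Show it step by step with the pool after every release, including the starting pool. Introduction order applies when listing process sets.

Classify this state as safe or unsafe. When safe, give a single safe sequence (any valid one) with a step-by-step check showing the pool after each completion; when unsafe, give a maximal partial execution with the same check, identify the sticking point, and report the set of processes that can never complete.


SAFE. One safe sequence: golf, alpha, delta, foxtrot, charlie.
Key observation: reading the order forward, alpha is the first process whose need (5, 0, 1) meets the free pool (5, 0, 3) exactly on a resource it requests.
Step-by-step check:
  pool = (3, 0, 3)
  golf: need (2, 0, 2) fits (3, 0, 3); releases (2, 0, 0), pool now (5, 0, 3)
  alpha: need (5, 0, 1) fits (5, 0, 3); releases (1, 0, 2), pool now (6, 0, 5)
  delta: need (6, 0, 4) fits (6, 0, 5); releases (2, 2, 2), pool now (8, 2, 7)
  foxtrot: need (0, 1, 7) fits (8, 2, 7); releases (0, 1, 0), pool now (8, 3, 7)
  charlie: need (0, 3, 7) fits (8, 3, 7); releases (0, 1, 0), pool now (8, 4, 7)


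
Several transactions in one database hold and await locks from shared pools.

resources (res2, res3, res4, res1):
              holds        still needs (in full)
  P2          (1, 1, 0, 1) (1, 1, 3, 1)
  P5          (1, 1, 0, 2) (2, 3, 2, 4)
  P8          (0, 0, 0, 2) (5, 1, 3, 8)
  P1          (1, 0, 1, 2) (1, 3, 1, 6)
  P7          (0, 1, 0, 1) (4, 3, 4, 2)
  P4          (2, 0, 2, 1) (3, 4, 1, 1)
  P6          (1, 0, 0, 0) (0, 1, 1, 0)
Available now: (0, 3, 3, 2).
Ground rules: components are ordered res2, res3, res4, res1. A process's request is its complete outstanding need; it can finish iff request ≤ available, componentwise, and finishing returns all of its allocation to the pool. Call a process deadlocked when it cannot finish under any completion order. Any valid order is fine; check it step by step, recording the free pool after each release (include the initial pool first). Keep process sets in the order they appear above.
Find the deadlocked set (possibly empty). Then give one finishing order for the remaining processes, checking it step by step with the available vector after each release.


Deadlocked set: P5, P8, P1, P7 and P4.
Key observation: after P6, P2 the pool peaks at (2, 4, 3, 3), and each blocked process is short somewhere: P5 on res1; P8 on res2, res1; P1 on res1; P7 on res2, res4; P4 on res2.
The rest can finish in the order P6, P2. Verifying each step:
  pool = (0, 3, 3, 2)
  P6: need (0, 1, 1, 0) fits (0, 3, 3, 2); releases (1, 0, 0, 0), pool now (1, 3, 3, 2)
  P2: need (1, 1, 3, 1) fits (1, 3, 3, 2); releases (1, 1, 0, 1), pool now (2, 4, 3, 3)
The blocked processes can never fit:
  P5 cannot run: need (2, 3, 2, 4) vs free (2, 4, 3, 3) (insufficient res1)
  P8 cannot run: need (5, 1, 3, 8) vs free (2, 4, 3, 3) (insufficient res2 and res1)
  P1 cannot run: need (1, 3, 1, 6) vs free (2, 4, 3, 3) (insufficient res1)
  P7 cannot run: need (4, 3, 4, 2) vs free (2, 4, 3, 3) (insufficient res2 and res4)
  P4 cannot run: need (3, 4, 1, 1) vs free (2, 4, 3, 3) (insufficient res2)


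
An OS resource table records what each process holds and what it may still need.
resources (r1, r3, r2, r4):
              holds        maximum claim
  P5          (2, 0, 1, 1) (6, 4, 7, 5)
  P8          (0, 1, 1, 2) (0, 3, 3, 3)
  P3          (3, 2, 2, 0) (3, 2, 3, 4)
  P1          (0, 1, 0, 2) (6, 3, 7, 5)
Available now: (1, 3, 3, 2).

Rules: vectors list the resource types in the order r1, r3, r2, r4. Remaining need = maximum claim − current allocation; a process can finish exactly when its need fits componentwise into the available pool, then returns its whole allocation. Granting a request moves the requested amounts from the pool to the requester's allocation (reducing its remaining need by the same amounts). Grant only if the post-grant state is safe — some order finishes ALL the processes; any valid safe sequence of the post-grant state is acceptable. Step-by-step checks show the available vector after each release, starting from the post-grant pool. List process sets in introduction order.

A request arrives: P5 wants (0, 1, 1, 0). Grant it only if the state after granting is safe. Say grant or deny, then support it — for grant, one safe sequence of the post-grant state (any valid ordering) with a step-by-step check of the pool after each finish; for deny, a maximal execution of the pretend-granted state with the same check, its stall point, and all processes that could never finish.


GRANT: granting preserves safety; a valid post-grant sequence is P8, P3, P5, P1.
Key observation: the grant leaves (1, 2, 2, 2) free — enough for P8, whose release restarts the cascade.
Step-by-step check of the post-grant state:
  pool = (1, 2, 2, 2)
  run P8 (needs (0, 2, 2, 1), free (1, 2, 2, 2)); after release of (0, 1, 1, 2) the pool is (1, 3, 3, 4)
  run P3 (needs (0, 0, 1, 4), free (1, 3, 3, 4)); after release of (3, 2, 2, 0) the pool is (4, 5, 5, 4)
  run P5 (needs (4, 3, 5, 4), free (4, 5, 5, 4)); after release of (2, 1, 2, 1) the pool is (6, 6, 7, 5)
  run P1 (needs (6, 2, 7, 3), free (6, 6, 7, 5)); after release of (0, 1, 0, 2) the pool is (6, 7, 7, 7)


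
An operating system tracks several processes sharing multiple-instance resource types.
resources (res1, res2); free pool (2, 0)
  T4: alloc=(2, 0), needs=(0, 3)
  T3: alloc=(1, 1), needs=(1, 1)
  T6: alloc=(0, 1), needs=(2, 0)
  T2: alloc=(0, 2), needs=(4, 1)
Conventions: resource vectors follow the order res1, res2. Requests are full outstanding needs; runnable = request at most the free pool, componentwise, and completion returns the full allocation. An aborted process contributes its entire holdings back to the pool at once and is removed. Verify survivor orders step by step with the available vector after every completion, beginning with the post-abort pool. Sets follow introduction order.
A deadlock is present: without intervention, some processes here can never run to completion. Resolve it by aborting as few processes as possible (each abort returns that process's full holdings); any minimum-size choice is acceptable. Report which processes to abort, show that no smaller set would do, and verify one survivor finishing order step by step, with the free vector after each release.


The answer: abort T2.
Key observation: T4 was stuck for good until T2 gave back (0, 2); in the order shown it finishes at step 3.
Why nothing smaller works: aborting no one leaves the state deadlocked as given.
One survivor order: T3, T6, T4. Check, step by step (post-abort pool first):
  pool = (2, 2)
  run T3 (needs (1, 1), free (2, 2)); after release of (1, 1) the pool is (3, 3)
  run T6 (needs (2, 0), free (3, 3)); after release of (0, 1) the pool is (3, 4)
  run T4 (needs (0, 3), free (3, 4)); after release of (2, 0) the pool is (5, 4)


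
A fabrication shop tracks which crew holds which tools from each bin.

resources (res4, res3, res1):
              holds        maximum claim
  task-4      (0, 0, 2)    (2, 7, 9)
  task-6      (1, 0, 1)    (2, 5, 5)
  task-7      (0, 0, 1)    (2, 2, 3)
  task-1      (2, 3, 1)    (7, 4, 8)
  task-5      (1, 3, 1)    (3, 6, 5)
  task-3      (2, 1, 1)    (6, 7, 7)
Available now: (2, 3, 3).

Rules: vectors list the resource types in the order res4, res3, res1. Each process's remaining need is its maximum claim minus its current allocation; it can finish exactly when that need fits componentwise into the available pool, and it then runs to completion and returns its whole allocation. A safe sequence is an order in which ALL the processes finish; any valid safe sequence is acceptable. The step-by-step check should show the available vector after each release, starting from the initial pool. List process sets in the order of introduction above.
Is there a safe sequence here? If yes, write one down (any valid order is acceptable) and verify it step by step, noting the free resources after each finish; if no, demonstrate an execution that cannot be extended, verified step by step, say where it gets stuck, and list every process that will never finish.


SAFE, for example via the order task-7, task-5, task-6, task-3, task-4, task-1.
Key observation: reading the order forward, task-7 is the first process whose need (2, 2, 2) meets the free pool (2, 3, 3) exactly on a resource it requests.
Walking it through:
  pool = (2, 3, 3)
  task-7 needs (2, 2, 2) <= (2, 3, 3) -> finishes; pool += (0, 0, 1) = (2, 3, 4)
  task-5 needs (2, 3, 4) <= (2, 3, 4) -> finishes; pool += (1, 3, 1) = (3, 6, 5)
  task-6 needs (1, 5, 4) <= (3, 6, 5) -> finishes; pool += (1, 0, 1) = (4, 6, 6)
  task-3 needs (4, 6, 6) <= (4, 6, 6) -> finishes; pool += (2, 1, 1) = (6, 7, 7)
  task-4 needs (2, 7, 7) <= (6, 7, 7) -> finishes; pool += (0, 0, 2) = (6, 7, 9)
  task-1 needs (5, 1, 7) <= (6, 7, 9) -> finishes; pool += (2, 3, 1) = (8, 10, 10)


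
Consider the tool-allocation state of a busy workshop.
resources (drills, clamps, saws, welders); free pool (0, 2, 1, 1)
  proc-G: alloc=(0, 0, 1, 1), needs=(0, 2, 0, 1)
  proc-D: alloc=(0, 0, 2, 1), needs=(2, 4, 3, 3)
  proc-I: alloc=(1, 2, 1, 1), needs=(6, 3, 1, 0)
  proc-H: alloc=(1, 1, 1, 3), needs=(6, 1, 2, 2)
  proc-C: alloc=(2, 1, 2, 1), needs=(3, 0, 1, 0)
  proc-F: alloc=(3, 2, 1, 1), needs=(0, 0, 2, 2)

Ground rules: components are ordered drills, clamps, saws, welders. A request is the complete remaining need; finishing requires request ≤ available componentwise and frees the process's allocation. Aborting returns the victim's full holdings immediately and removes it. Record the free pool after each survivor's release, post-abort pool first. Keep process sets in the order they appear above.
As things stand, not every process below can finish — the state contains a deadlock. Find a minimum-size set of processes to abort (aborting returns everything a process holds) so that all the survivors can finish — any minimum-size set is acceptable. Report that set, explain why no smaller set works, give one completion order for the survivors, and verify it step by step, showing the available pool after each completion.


The answer: abort proc-H.
Key observation: proc-I had no path to completion before; after the abort of proc-H ((1, 1, 1, 3) returned), step 5 is where it fits.
Why nothing smaller works: aborting no one leaves the state deadlocked as given.
One survivor order: proc-G, proc-F, proc-D, proc-C, proc-I. Step-by-step check (post-abort pool first):
  pool = (1, 3, 2, 4)
  proc-G needs (0, 2, 0, 1) <= (1, 3, 2, 4) -> finishes; pool += (0, 0, 1, 1) = (1, 3, 3, 5)
  proc-F needs (0, 0, 2, 2) <= (1, 3, 3, 5) -> finishes; pool += (3, 2, 1, 1) = (4, 5, 4, 6)
  proc-D needs (2, 4, 3, 3) <= (4, 5, 4, 6) -> finishes; pool += (0, 0, 2, 1) = (4, 5, 6, 7)
  proc-C needs (3, 0, 1, 0) <= (4, 5, 6, 7) -> finishes; pool += (2, 1, 2, 1) = (6, 6, 8, 8)
  proc-I needs (6, 3, 1, 0) <= (6, 6, 8, 8) -> finishes; pool += (1, 2, 1, 1) = (7, 8, 9, 9)
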